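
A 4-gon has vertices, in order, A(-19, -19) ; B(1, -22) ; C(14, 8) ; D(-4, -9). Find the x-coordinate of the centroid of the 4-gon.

-209/188

Apply the shoelace (surveyor's) formula. First the cross-terms c_i = x_i·y_{i+1} − x_{i+1}·y_i:
  437, 316, -94, -95  ⇒  2A = 564, A = 282.
Then Σ (x_i + x_{i+1})·c_i = -1881, so x̄ = -1881 / (6·282) = -209/188.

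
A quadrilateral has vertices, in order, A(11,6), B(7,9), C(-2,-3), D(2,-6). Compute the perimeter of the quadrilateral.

40

|AB| = √((-4)² + (3)²) = √25 = 5
|BC| = √((-9)² + (-12)²) = √225 = 15
|CD| = √((4)² + (-3)²) = √25 = 5
|DA| = √((9)² + (12)²) = √225 = 15
Perimeter = 5 + 15 + 5 + 15 = 40.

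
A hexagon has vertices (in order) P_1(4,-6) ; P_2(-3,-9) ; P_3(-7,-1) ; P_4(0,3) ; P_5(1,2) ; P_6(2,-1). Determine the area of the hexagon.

Apply the shoelace (surveyor's) formula: 2A = Σ (x_i·y_{i+1} − x_{i+1}·y_i), indices taken mod 6.
Σ = (-54) + (-60) + (-21) + (-3) + (-5) + (-8) = -151
Area = |Σ|/2 = 75.5.

75.5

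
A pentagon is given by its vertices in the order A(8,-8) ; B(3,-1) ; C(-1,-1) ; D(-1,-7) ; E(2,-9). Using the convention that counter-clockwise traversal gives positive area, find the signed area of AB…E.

48.5

Apply the shoelace formula: 2A = Σ (x_i·y_{i+1} − x_{i+1}·y_i), indices taken mod 5.
Σ = (16) + (-4) + (6) + (23) + (56) = 97
Signed area = Σ/2 = 48.5 (positive ⇒ counter-clockwise traversal).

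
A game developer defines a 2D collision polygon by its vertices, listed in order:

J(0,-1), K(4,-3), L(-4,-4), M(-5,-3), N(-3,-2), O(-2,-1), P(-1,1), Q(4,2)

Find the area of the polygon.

Apply the shoelace (surveyor's) formula: 2A = Σ (x_i·y_{i+1} − x_{i+1}·y_i), indices taken mod 8.
J→K: (0)(-3) − (4)(-1) = 4
K→L: (4)(-4) − (-4)(-3) = -28
L→M: (-4)(-3) − (-5)(-4) = -8
M→N: (-5)(-2) − (-3)(-3) = 1
N→O: (-3)(-1) − (-2)(-2) = -1
O→P: (-2)(1) − (-1)(-1) = -3
P→Q: (-1)(2) − (4)(1) = -6
Q→J: (4)(-1) − (0)(2) = -4
Σ = -45
Area = |Σ|/2 = 22.5.

22.5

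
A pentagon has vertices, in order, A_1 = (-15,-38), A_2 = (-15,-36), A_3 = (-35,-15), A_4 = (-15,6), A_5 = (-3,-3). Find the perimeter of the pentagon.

112

|A_1A_2| = √((0)² + (2)²) = √4 = 2
|A_2A_3| = √((-20)² + (21)²) = √841 = 29
|A_3A_4| = √((20)² + (21)²) = √841 = 29
|A_4A_5| = √((12)² + (-9)²) = √225 = 15
|A_5A_1| = √((-12)² + (-35)²) = √1369 = 37
Perimeter = 2 + 29 + 29 + 15 + 37 = 112.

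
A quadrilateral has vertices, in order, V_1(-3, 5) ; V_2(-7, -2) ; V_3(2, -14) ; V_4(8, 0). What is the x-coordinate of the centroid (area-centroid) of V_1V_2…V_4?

Apply Gauss's area formula. First the cross-terms c_i = x_i·y_{i+1} − x_{i+1}·y_i:
  41, 102, 112, 40  ⇒  2A = 295, A = 147.5.
Then Σ (x_i + x_{i+1})·c_i = 400, so x̄ = 400 / (6·147.5) = 80/177.

80/177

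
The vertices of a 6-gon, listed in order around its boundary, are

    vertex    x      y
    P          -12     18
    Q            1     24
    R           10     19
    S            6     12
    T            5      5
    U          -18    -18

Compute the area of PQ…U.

Apply the surveyor's formula: 2A = Σ (x_i·y_{i+1} − x_{i+1}·y_i), indices taken mod 6.
P→Q: (-12)(24) − (1)(18) = -306
Q→R: (1)(19) − (10)(24) = -221
R→S: (10)(12) − (6)(19) = 6
S→T: (6)(5) − (5)(12) = -30
T→U: (5)(-18) − (-18)(5) = 0
U→P: (-18)(18) − (-12)(-18) = -540
Σ = -1091
Area = |Σ|/2 = 545.5.

545.5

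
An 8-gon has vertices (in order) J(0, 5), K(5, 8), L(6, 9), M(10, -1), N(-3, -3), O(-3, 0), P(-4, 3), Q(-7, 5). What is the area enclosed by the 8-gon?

104.5

Cross-terms: -25, -3, -96, -33, -9, -9, 1, -35  ⇒  Σ = -209
Area = |Σ|/2 = 104.5.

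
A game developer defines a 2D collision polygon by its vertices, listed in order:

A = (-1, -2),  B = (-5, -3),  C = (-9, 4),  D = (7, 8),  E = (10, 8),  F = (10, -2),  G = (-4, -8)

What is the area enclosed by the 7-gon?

183

Σ = (-7) + (-47) + (-100) + (-24) + (-100) + (-88) + (0) = -366
Area = |Σ|/2 = 183.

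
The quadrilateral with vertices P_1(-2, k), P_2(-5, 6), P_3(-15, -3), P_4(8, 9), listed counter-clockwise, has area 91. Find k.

14

Write out the shoelace sum; only the two edges meeting at P_1 involve k:
2·Area = [(8·k − (-2)·9) + ((-2)·6 − (-5)·k)] + -6
       = 13·k + 0 = 182
⇒ k = 14.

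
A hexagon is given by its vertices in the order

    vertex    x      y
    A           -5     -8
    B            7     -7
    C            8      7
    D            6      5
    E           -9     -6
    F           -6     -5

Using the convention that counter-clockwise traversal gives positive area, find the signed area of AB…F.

117.5

Apply the shoelace formula: 2A = Σ (x_i·y_{i+1} − x_{i+1}·y_i), indices taken mod 6.
A→B: (-5)(-7) − (7)(-8) = 91
B→C: (7)(7) − (8)(-7) = 105
C→D: (8)(5) − (6)(7) = -2
D→E: (6)(-6) − (-9)(5) = 9
E→F: (-9)(-5) − (-6)(-6) = 9
F→A: (-6)(-8) − (-5)(-5) = 23
Σ = 235
Signed area = Σ/2 = 117.5 (positive ⇒ counter-clockwise traversal).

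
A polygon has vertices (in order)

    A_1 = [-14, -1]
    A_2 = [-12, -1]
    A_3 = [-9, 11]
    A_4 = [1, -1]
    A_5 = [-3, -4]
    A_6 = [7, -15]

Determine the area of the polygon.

146

Apply the surveyor's formula: 2A = Σ (x_i·y_{i+1} − x_{i+1}·y_i), indices taken mod 6.
Σ = (2) + (-141) + (-2) + (-7) + (73) + (-217) = -292
Area = |Σ|/2 = 146.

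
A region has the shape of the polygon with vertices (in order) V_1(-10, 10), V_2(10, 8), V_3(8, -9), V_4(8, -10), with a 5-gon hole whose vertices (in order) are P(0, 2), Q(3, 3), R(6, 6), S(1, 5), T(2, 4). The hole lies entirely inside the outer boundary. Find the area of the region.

Outer boundary:
Apply Gauss's area formula: 2A = Σ (x_i·y_{i+1} − x_{i+1}·y_i), indices taken mod 4.
Cross-terms: -180, -154, -8, -20  ⇒  Σ = -362
Area = |Σ|/2 = 181.
Hole:
Apply Gauss's area formula: 2A = Σ (x_i·y_{i+1} − x_{i+1}·y_i), indices taken mod 5.
Σ = (-6) + (0) + (24) + (-6) + (4) = 16
Area = |Σ|/2 = 8.
Net area = 181 − 8 = 173.

173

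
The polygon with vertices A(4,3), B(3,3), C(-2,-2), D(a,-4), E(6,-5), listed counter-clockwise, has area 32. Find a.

The doubled signed area Σ (x_i y_{i+1} − x_{i+1} y_i) is linear in a.
With a=0 it equals 73; the coefficient of a is -3 (from the two edges through D).
So -3·a + 73 = 2·32 = 64 ⇒ a = 3.

3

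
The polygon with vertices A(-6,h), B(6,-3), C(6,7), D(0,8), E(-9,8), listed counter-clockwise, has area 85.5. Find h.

5

Write out the shoelace sum; only the two edges meeting at A involve h:
2·Area = [((-9)·h − (-6)·8) + ((-6)·(-3) − 6·h)] + 180
       = -15·h + 246 = 171
⇒ h = 5.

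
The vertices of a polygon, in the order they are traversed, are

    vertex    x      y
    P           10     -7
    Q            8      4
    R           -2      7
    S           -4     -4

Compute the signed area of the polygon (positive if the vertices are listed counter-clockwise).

Apply Gauss's area formula: 2A = Σ (x_i·y_{i+1} − x_{i+1}·y_i), indices taken mod 4.
P→Q: (10)(4) − (8)(-7) = 96
Q→R: (8)(7) − (-2)(4) = 64
R→S: (-2)(-4) − (-4)(7) = 36
S→P: (-4)(-7) − (10)(-4) = 68
Σ = 264
Signed area = Σ/2 = 132 (positive ⇒ counter-clockwise traversal).

132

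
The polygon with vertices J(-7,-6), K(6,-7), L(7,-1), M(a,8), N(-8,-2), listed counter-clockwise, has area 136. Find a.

10

Write out the shoelace sum; only the two edges meeting at M involve a:
2·Area = [(7·8 − a·(-1)) + (a·(-2) − (-8)·8)] + 162
       = -1·a + 282 = 272
⇒ a = 10.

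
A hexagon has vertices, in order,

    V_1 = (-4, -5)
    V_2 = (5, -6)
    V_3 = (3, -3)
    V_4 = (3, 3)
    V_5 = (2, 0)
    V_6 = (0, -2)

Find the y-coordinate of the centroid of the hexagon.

-10/3

Apply the shoelace formula. First the cross-terms c_i = x_i·y_{i+1} − x_{i+1}·y_i:
  49, 3, 18, -6, -4, -8  ⇒  2A = 52, A = 26.
Then Σ (y_i + y_{i+1})·c_i = -520, so ȳ = -520 / (6·26) = -10/3.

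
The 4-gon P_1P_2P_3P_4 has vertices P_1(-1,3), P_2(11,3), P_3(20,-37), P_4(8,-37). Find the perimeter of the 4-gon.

106

|P_1P_2| = √((12)² + (0)²) = √144 = 12
|P_2P_3| = √((9)² + (-40)²) = √1681 = 41
|P_3P_4| = √((-12)² + (0)²) = √144 = 12
|P_4P_1| = √((-9)² + (40)²) = √1681 = 41
Perimeter = 12 + 41 + 12 + 41 = 106.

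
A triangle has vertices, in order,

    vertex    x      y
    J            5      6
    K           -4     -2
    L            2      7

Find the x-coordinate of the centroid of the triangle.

1

Apply the shoelace formula. First the cross-terms c_i = x_i·y_{i+1} − x_{i+1}·y_i:
  14, -24, -23  ⇒  2A = -33, A = -16.5.
Then Σ (x_i + x_{i+1})·c_i = -99, so x̄ = -99 / (6·(-16.5)) = 1.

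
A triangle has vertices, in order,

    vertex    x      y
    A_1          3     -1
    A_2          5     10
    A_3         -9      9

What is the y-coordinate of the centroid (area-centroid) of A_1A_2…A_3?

6

Apply the surveyor's formula. First the cross-terms c_i = x_i·y_{i+1} − x_{i+1}·y_i:
  35, 135, -18  ⇒  2A = 152, A = 76.
Then Σ (y_i + y_{i+1})·c_i = 2736, so ȳ = 2736 / (6·76) = 6.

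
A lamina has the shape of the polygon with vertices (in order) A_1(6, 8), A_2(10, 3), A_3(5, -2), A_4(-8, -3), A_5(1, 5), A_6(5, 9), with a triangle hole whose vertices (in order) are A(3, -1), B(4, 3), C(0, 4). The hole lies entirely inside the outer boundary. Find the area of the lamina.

Outer boundary:
Apply Gauss's area formula: 2A = Σ (x_i·y_{i+1} − x_{i+1}·y_i), indices taken mod 6.
Σ = (-62) + (-35) + (-31) + (-37) + (-16) + (-14) = -195
Area = |Σ|/2 = 97.5.
Hole:
Apply the shoelace (surveyor's) formula: 2A = Σ (x_i·y_{i+1} − x_{i+1}·y_i), indices taken mod 3.
Σ = (13) + (16) + (-12) = 17
Area = |Σ|/2 = 8.5.
Net area = 97.5 − 8.5 = 89.

89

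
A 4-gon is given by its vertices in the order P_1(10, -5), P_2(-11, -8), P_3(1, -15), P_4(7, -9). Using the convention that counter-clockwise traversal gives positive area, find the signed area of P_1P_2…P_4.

Apply Gauss's area formula: 2A = Σ (x_i·y_{i+1} − x_{i+1}·y_i), indices taken mod 4.
Cross-terms: -135, 173, 96, 55  ⇒  Σ = 189
Signed area = Σ/2 = 94.5 (positive ⇒ counter-clockwise traversal).

94.5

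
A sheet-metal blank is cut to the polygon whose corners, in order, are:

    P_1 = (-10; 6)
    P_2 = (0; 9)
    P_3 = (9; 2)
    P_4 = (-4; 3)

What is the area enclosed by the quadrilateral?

65

Apply Gauss's area formula: 2A = Σ (x_i·y_{i+1} − x_{i+1}·y_i), indices taken mod 4.
Cross-terms: -90, -81, 35, 6  ⇒  Σ = -130
Area = |Σ|/2 = 65.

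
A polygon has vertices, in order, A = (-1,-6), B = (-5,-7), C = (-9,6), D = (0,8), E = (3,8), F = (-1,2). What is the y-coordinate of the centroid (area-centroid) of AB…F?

446/285

Apply Gauss's area formula. First the cross-terms c_i = x_i·y_{i+1} − x_{i+1}·y_i:
  -23, -93, -72, -24, 14, 8  ⇒  2A = -190, A = -95.
Then Σ (y_i + y_{i+1})·c_i = -892, so ȳ = -892 / (6·(-95)) = 446/285.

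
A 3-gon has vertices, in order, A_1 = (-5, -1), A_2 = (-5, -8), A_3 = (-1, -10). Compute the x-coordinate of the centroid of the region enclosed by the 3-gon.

Apply Gauss's area formula. First the cross-terms c_i = x_i·y_{i+1} − x_{i+1}·y_i:
  35, 42, -49  ⇒  2A = 28, A = 14.
Then Σ (x_i + x_{i+1})·c_i = -308, so x̄ = -308 / (6·14) = -11/3.

-11/3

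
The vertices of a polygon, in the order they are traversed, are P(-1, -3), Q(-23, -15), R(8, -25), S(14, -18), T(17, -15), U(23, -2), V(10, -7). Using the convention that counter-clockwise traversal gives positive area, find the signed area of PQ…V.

538

Σ = (-54) + (695) + (206) + (96) + (311) + (-141) + (-37) = 1076
Signed area = Σ/2 = 538 (positive ⇒ counter-clockwise traversal).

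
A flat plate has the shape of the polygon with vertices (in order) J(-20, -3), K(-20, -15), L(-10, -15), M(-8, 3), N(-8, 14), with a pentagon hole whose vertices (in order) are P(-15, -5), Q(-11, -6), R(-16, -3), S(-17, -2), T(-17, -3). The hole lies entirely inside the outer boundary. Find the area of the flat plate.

Outer boundary:
J→K: (-20)(-15) − (-20)(-3) = 240
K→L: (-20)(-15) − (-10)(-15) = 150
L→M: (-10)(3) − (-8)(-15) = -150
M→N: (-8)(14) − (-8)(3) = -88
N→J: (-8)(-3) − (-20)(14) = 304
Σ = 456
Area = |Σ|/2 = 228.
Hole:
Apply Gauss's area formula: 2A = Σ (x_i·y_{i+1} − x_{i+1}·y_i), indices taken mod 5.
P→Q: (-15)(-6) − (-11)(-5) = 35
Q→R: (-11)(-3) − (-16)(-6) = -63
R→S: (-16)(-2) − (-17)(-3) = -19
S→T: (-17)(-3) − (-17)(-2) = 17
T→P: (-17)(-5) − (-15)(-3) = 40
Σ = 10
Area = |Σ|/2 = 5.
Net area = 228 − 5 = 223.

223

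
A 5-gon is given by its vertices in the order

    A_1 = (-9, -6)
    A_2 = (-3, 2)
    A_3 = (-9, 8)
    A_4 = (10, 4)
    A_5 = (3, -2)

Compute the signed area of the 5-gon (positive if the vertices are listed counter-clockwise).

Apply the shoelace formula: 2A = Σ (x_i·y_{i+1} − x_{i+1}·y_i), indices taken mod 5.
Σ = (-36) + (-6) + (-116) + (-32) + (-36) = -226
Signed area = Σ/2 = -113 (negative ⇒ clockwise traversal).

-113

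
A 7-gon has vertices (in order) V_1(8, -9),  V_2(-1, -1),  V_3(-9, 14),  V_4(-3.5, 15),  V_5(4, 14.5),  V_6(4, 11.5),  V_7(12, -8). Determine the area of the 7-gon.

231.375

Apply the shoelace (surveyor's) formula: 2A = Σ (x_i·y_{i+1} − x_{i+1}·y_i), indices taken mod 7.
Cross-terms: -17, -23, -86, -110.75, -12, -170, -44  ⇒  Σ = -462.75
Area = |Σ|/2 = 231.375.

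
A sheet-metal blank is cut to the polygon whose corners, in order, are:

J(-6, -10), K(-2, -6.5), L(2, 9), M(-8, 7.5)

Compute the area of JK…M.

113

Apply the shoelace formula: 2A = Σ (x_i·y_{i+1} − x_{i+1}·y_i), indices taken mod 4.
J→K: (-6)(-6.5) − (-2)(-10) = 19
K→L: (-2)(9) − (2)(-6.5) = -5
L→M: (2)(7.5) − (-8)(9) = 87
M→J: (-8)(-10) − (-6)(7.5) = 125
Σ = 226
Area = |Σ|/2 = 113.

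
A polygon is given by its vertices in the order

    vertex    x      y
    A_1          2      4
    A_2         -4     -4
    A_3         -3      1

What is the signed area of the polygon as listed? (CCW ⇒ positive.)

-11

Apply the shoelace formula: 2A = Σ (x_i·y_{i+1} − x_{i+1}·y_i), indices taken mod 3.
Cross-terms: 8, -16, -14  ⇒  Σ = -22
Signed area = Σ/2 = -11 (negative ⇒ clockwise traversal).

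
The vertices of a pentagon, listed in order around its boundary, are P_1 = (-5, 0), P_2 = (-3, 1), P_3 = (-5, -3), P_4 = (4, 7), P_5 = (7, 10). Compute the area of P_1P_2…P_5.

Apply the shoelace (surveyor's) formula: 2A = Σ (x_i·y_{i+1} − x_{i+1}·y_i), indices taken mod 5.
Σ = (-5) + (14) + (-23) + (-9) + (50) = 27
Area = |Σ|/2 = 13.5.

13.5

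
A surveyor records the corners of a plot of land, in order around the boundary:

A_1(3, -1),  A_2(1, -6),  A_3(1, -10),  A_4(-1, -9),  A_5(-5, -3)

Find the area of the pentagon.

34

Apply the surveyor's formula: 2A = Σ (x_i·y_{i+1} − x_{i+1}·y_i), indices taken mod 5.
A_1→A_2: (3)(-6) − (1)(-1) = -17
A_2→A_3: (1)(-10) − (1)(-6) = -4
A_3→A_4: (1)(-9) − (-1)(-10) = -19
A_4→A_5: (-1)(-3) − (-5)(-9) = -42
A_5→A_1: (-5)(-1) − (3)(-3) = 14
Σ = -68
Area = |Σ|/2 = 34.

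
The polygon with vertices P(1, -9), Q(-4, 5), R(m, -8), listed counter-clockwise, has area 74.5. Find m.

-10

The doubled signed area Σ (x_i y_{i+1} − x_{i+1} y_i) is linear in m.
With m=0 it equals 9; the coefficient of m is -14 (from the two edges through R).
So -14·m + 9 = 2·74.5 = 149 ⇒ m = -10.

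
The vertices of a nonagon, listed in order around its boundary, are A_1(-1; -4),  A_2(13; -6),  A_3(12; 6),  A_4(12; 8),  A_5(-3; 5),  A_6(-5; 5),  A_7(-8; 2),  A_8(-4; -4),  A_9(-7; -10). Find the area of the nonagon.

Apply the shoelace (surveyor's) formula: 2A = Σ (x_i·y_{i+1} − x_{i+1}·y_i), indices taken mod 9.
A_1→A_2: (-1)(-6) − (13)(-4) = 58
A_2→A_3: (13)(6) − (12)(-6) = 150
A_3→A_4: (12)(8) − (12)(6) = 24
A_4→A_5: (12)(5) − (-3)(8) = 84
A_5→A_6: (-3)(5) − (-5)(5) = 10
A_6→A_7: (-5)(2) − (-8)(5) = 30
A_7→A_8: (-8)(-4) − (-4)(2) = 40
A_8→A_9: (-4)(-10) − (-7)(-4) = 12
A_9→A_1: (-7)(-4) − (-1)(-10) = 18
Σ = 426
Area = |Σ|/2 = 213.

213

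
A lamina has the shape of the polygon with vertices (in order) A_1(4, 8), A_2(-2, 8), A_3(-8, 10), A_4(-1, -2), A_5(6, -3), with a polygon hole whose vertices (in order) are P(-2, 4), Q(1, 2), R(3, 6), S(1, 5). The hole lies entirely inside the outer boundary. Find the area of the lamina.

Outer boundary:
Apply the shoelace formula: 2A = Σ (x_i·y_{i+1} − x_{i+1}·y_i), indices taken mod 5.
A_1→A_2: (4)(8) − (-2)(8) = 48
A_2→A_3: (-2)(10) − (-8)(8) = 44
A_3→A_4: (-8)(-2) − (-1)(10) = 26
A_4→A_5: (-1)(-3) − (6)(-2) = 15
A_5→A_1: (6)(8) − (4)(-3) = 60
Σ = 193
Area = |Σ|/2 = 96.5.
Hole:
Apply Gauss's area formula: 2A = Σ (x_i·y_{i+1} − x_{i+1}·y_i), indices taken mod 4.
Cross-terms: -8, 0, 9, 14  ⇒  Σ = 15
Area = |Σ|/2 = 7.5.
Net area = 96.5 − 7.5 = 89.

89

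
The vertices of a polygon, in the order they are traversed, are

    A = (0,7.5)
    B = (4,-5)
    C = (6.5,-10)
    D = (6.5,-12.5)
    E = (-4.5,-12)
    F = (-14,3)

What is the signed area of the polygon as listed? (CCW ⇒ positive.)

-237.25

Apply the shoelace (surveyor's) formula: 2A = Σ (x_i·y_{i+1} − x_{i+1}·y_i), indices taken mod 6.
Σ = (-30) + (-7.5) + (-16.25) + (-134.25) + (-181.5) + (-105) = -474.5
Signed area = Σ/2 = -237.25 (negative ⇒ clockwise traversal).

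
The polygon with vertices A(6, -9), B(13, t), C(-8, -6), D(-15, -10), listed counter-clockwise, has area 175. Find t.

9

Write out the shoelace sum; only the two edges meeting at B involve t:
2·Area = [(6·t − 13·(-9)) + (13·(-6) − (-8)·t)] + 185
       = 14·t + 224 = 350
⇒ t = 9.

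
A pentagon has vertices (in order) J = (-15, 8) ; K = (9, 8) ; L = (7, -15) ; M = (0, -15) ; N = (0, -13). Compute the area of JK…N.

Σ = (-192) + (-191) + (-105) + (0) + (-195) = -683
Area = |Σ|/2 = 341.5.

341.5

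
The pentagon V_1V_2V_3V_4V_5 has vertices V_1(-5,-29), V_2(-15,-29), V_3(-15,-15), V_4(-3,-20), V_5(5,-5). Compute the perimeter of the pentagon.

80

|V_1V_2| = √((-10)² + (0)²) = √100 = 10
|V_2V_3| = √((0)² + (14)²) = √196 = 14
|V_3V_4| = √((12)² + (-5)²) = √169 = 13
|V_4V_5| = √((8)² + (15)²) = √289 = 17
|V_5V_1| = √((-10)² + (-24)²) = √676 = 26
Perimeter = 10 + 14 + 13 + 17 + 26 = 80.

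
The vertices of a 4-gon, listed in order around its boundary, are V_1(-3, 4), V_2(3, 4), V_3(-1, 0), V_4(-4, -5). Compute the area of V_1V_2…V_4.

Cross-terms: -24, 4, 5, -31  ⇒  Σ = -46
Area = |Σ|/2 = 23.

23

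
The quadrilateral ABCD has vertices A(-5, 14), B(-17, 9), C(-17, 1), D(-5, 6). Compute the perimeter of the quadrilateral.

42

|AB| = √((-12)² + (-5)²) = √169 = 13
|BC| = √((0)² + (-8)²) = √64 = 8
|CD| = √((12)² + (5)²) = √169 = 13
|DA| = √((0)² + (8)²) = √64 = 8
Perimeter = 13 + 8 + 13 + 8 = 42.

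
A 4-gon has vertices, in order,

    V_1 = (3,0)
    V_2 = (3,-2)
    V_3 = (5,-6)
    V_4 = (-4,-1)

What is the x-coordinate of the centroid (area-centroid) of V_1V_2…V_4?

1.1

Apply the shoelace (surveyor's) formula. First the cross-terms c_i = x_i·y_{i+1} − x_{i+1}·y_i:
  -6, -8, -29, 3  ⇒  2A = -40, A = -20.
Then Σ (x_i + x_{i+1})·c_i = -132, so x̄ = -132 / (6·(-20)) = 1.1.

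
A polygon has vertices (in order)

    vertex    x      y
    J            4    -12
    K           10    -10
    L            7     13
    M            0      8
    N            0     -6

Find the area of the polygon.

Apply Gauss's area formula: 2A = Σ (x_i·y_{i+1} − x_{i+1}·y_i), indices taken mod 5.
Cross-terms: 80, 200, 56, 0, 24  ⇒  Σ = 360
Area = |Σ|/2 = 180.

180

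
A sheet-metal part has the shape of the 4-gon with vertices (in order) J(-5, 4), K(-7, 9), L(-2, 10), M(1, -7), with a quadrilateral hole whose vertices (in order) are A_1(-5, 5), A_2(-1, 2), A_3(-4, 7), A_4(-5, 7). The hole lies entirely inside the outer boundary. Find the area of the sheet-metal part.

41.5

Outer boundary:
Apply the surveyor's formula: 2A = Σ (x_i·y_{i+1} − x_{i+1}·y_i), indices taken mod 4.
Σ = (-17) + (-52) + (4) + (-31) = -96
Area = |Σ|/2 = 48.
Hole:
Apply the shoelace formula: 2A = Σ (x_i·y_{i+1} − x_{i+1}·y_i), indices taken mod 4.
Σ = (-5) + (1) + (7) + (10) = 13
Area = |Σ|/2 = 6.5.
Net area = 48 − 6.5 = 41.5.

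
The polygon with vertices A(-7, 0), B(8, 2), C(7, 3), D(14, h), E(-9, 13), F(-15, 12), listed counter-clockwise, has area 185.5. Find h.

Write out the shoelace sum; only the two edges meeting at D involve h:
2·Area = [(7·h − 14·3) + (14·13 − (-9)·h)] + 167
       = 16·h + 307 = 371
⇒ h = 4.

4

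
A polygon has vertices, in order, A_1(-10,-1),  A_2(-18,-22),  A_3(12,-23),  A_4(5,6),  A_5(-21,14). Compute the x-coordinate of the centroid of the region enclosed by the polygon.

-917/267

Apply Gauss's area formula. First the cross-terms c_i = x_i·y_{i+1} − x_{i+1}·y_i:
  202, 678, 187, 196, 161  ⇒  2A = 1424, A = 712.
Then Σ (x_i + x_{i+1})·c_i = -14672, so x̄ = -14672 / (6·712) = -917/267.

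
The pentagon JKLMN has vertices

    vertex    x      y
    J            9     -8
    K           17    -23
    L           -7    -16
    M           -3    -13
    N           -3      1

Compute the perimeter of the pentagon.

|JK| = √((8)² + (-15)²) = √289 = 17
|KL| = √((-24)² + (7)²) = √625 = 25
|LM| = √((4)² + (3)²) = √25 = 5
|MN| = √((0)² + (14)²) = √196 = 14
|NJ| = √((12)² + (-9)²) = √225 = 15
Perimeter = 17 + 25 + 5 + 14 + 15 = 76.

76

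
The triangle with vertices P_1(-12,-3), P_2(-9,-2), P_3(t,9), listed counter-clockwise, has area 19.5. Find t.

Write out the shoelace sum; only the two edges meeting at P_3 involve t:
2·Area = [((-9)·9 − t·(-2)) + (t·(-3) − (-12)·9)] + -3
       = -1·t + 24 = 39
⇒ t = -15.

-15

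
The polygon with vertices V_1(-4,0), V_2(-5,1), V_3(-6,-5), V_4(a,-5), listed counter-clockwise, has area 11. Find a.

-3

Write out the shoelace sum; only the two edges meeting at V_4 involve a:
2·Area = [((-6)·(-5) − a·(-5)) + (a·0 − (-4)·(-5))] + 27
       = 5·a + 37 = 22
⇒ a = -3.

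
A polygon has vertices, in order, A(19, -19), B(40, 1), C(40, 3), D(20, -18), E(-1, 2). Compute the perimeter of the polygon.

|AB| = √((21)² + (20)²) = √841 = 29
|BC| = √((0)² + (2)²) = √4 = 2
|CD| = √((-20)² + (-21)²) = √841 = 29
|DE| = √((-21)² + (20)²) = √841 = 29
|EA| = √((20)² + (-21)²) = √841 = 29
Perimeter = 29 + 2 + 29 + 29 + 29 = 118.

118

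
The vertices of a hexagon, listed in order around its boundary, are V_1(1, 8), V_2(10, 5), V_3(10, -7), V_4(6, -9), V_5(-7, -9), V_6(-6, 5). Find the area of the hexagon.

Apply Gauss's area formula: 2A = Σ (x_i·y_{i+1} − x_{i+1}·y_i), indices taken mod 6.
Σ = (-75) + (-120) + (-48) + (-117) + (-89) + (-53) = -502
Area = |Σ|/2 = 251.

251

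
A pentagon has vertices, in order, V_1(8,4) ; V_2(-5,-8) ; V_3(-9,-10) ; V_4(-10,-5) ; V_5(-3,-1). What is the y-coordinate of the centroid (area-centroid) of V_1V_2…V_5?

Apply the shoelace (surveyor's) formula. First the cross-terms c_i = x_i·y_{i+1} − x_{i+1}·y_i:
  -44, -22, -55, -5, -4  ⇒  2A = -130, A = -65.
Then Σ (y_i + y_{i+1})·c_i = 1415, so ȳ = 1415 / (6·(-65)) = -283/78.

-283/78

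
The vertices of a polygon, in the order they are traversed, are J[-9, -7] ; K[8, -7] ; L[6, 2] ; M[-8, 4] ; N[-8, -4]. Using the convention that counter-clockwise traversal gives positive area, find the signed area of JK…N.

150.5

Apply Gauss's area formula: 2A = Σ (x_i·y_{i+1} − x_{i+1}·y_i), indices taken mod 5.
Σ = (119) + (58) + (40) + (64) + (20) = 301
Signed area = Σ/2 = 150.5 (positive ⇒ counter-clockwise traversal).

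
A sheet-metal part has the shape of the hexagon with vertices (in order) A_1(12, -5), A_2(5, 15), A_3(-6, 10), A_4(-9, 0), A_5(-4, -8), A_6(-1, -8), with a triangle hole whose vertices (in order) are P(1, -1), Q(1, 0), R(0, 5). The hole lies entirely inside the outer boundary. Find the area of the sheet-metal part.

Outer boundary:
Apply the surveyor's formula: 2A = Σ (x_i·y_{i+1} − x_{i+1}·y_i), indices taken mod 6.
Σ = (205) + (140) + (90) + (72) + (24) + (101) = 632
Area = |Σ|/2 = 316.
Hole:
Apply the shoelace (surveyor's) formula: 2A = Σ (x_i·y_{i+1} − x_{i+1}·y_i), indices taken mod 3.
Σ = (1) + (5) + (-5) = 1
Area = |Σ|/2 = 0.5.
Net area = 316 − 0.5 = 315.5.

315.5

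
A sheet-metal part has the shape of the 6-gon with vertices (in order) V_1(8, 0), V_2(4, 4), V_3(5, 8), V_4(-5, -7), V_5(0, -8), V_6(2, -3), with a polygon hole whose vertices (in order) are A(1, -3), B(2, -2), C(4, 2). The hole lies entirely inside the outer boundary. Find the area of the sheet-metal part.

Outer boundary:
Apply Gauss's area formula: 2A = Σ (x_i·y_{i+1} − x_{i+1}·y_i), indices taken mod 6.
Cross-terms: 32, 12, 5, 40, 16, 24  ⇒  Σ = 129
Area = |Σ|/2 = 64.5.
Hole:
Apply the shoelace (surveyor's) formula: 2A = Σ (x_i·y_{i+1} − x_{i+1}·y_i), indices taken mod 3.
Σ = (4) + (12) + (-14) = 2
Area = |Σ|/2 = 1.
Net area = 64.5 − 1 = 63.5.

63.5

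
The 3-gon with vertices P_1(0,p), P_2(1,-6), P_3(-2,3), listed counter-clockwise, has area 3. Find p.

The doubled signed area Σ (x_i y_{i+1} − x_{i+1} y_i) is linear in p.
With p=0 it equals -9; the coefficient of p is -3 (from the two edges through P_1).
So -3·p + -9 = 2·3 = 6 ⇒ p = -5.

-5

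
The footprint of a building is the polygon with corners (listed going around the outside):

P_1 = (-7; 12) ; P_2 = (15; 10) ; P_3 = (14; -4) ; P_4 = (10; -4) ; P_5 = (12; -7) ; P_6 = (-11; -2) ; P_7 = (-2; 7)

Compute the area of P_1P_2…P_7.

Apply the shoelace formula: 2A = Σ (x_i·y_{i+1} − x_{i+1}·y_i), indices taken mod 7.
P_1→P_2: (-7)(10) − (15)(12) = -250
P_2→P_3: (15)(-4) − (14)(10) = -200
P_3→P_4: (14)(-4) − (10)(-4) = -16
P_4→P_5: (10)(-7) − (12)(-4) = -22
P_5→P_6: (12)(-2) − (-11)(-7) = -101
P_6→P_7: (-11)(7) − (-2)(-2) = -81
P_7→P_1: (-2)(12) − (-7)(7) = 25
Σ = -645
Area = |Σ|/2 = 322.5.

322.5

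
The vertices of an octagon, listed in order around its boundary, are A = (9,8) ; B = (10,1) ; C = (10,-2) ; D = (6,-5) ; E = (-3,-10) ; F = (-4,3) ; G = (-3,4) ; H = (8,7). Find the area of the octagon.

161

Apply the surveyor's formula: 2A = Σ (x_i·y_{i+1} − x_{i+1}·y_i), indices taken mod 8.
A→B: (9)(1) − (10)(8) = -71
B→C: (10)(-2) − (10)(1) = -30
C→D: (10)(-5) − (6)(-2) = -38
D→E: (6)(-10) − (-3)(-5) = -75
E→F: (-3)(3) − (-4)(-10) = -49
F→G: (-4)(4) − (-3)(3) = -7
G→H: (-3)(7) − (8)(4) = -53
H→A: (8)(8) − (9)(7) = 1
Σ = -322
Area = |Σ|/2 = 161.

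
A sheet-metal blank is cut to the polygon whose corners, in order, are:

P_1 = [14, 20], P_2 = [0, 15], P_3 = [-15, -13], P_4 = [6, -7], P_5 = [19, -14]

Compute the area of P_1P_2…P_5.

621.5

Apply the shoelace (surveyor's) formula: 2A = Σ (x_i·y_{i+1} − x_{i+1}·y_i), indices taken mod 5.
Σ = (210) + (225) + (183) + (49) + (576) = 1243
Area = |Σ|/2 = 621.5.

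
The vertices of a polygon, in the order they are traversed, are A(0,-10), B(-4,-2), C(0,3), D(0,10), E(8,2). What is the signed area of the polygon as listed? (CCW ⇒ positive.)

-106

Σ = (-40) + (-12) + (0) + (-80) + (-80) = -212
Signed area = Σ/2 = -106 (negative ⇒ clockwise traversal).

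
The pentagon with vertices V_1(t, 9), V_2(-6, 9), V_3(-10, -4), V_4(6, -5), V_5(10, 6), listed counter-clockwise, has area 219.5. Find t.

The doubled signed area Σ (x_i y_{i+1} − x_{i+1} y_i) is linear in t.
With t=0 it equals 418; the coefficient of t is 3 (from the two edges through V_1).
So 3·t + 418 = 2·219.5 = 439 ⇒ t = 7.

7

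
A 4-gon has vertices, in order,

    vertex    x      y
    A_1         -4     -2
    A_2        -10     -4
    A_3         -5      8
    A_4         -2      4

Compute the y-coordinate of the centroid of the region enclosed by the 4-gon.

Apply the surveyor's formula. First the cross-terms c_i = x_i·y_{i+1} − x_{i+1}·y_i:
  -4, -100, -4, 20  ⇒  2A = -88, A = -44.
Then Σ (y_i + y_{i+1})·c_i = -384, so ȳ = -384 / (6·(-44)) = 16/11.

16/11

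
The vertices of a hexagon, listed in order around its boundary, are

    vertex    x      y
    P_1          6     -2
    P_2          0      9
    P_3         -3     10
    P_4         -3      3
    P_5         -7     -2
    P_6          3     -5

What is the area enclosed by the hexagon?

Σ = (54) + (27) + (21) + (27) + (41) + (24) = 194
Area = |Σ|/2 = 97.

97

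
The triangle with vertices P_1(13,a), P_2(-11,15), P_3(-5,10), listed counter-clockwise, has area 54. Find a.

13

The doubled signed area Σ (x_i y_{i+1} − x_{i+1} y_i) is linear in a.
With a=0 it equals 30; the coefficient of a is 6 (from the two edges through P_1).
So 6·a + 30 = 2·54 = 108 ⇒ a = 13.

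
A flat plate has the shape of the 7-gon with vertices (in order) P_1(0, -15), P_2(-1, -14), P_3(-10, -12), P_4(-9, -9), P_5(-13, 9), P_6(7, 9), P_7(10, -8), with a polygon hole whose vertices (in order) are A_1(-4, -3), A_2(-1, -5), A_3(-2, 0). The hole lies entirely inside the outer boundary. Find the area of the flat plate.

Outer boundary:
Σ = (-15) + (-128) + (-18) + (-198) + (-180) + (-146) + (-150) = -835
Area = |Σ|/2 = 417.5.
Hole:
Σ = (17) + (-10) + (6) = 13
Area = |Σ|/2 = 6.5.
Net area = 417.5 − 6.5 = 411.

411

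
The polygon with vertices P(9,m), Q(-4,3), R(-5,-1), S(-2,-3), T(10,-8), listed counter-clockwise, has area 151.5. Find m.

9

The doubled signed area Σ (x_i y_{i+1} − x_{i+1} y_i) is linear in m.
With m=0 it equals 177; the coefficient of m is 14 (from the two edges through P).
So 14·m + 177 = 2·151.5 = 303 ⇒ m = 9.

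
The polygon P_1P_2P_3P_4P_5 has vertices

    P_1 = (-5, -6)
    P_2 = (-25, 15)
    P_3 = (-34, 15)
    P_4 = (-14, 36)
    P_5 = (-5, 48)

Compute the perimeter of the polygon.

|P_1P_2| = √((-20)² + (21)²) = √841 = 29
|P_2P_3| = √((-9)² + (0)²) = √81 = 9
|P_3P_4| = √((20)² + (21)²) = √841 = 29
|P_4P_5| = √((9)² + (12)²) = √225 = 15
|P_5P_1| = √((0)² + (-54)²) = √2916 = 54
Perimeter = 29 + 9 + 29 + 15 + 54 = 136.

136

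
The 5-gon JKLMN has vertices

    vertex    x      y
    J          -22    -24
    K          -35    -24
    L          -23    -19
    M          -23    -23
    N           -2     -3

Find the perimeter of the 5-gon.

|JK| = √((-13)² + (0)²) = √169 = 13
|KL| = √((12)² + (5)²) = √169 = 13
|LM| = √((0)² + (-4)²) = √16 = 4
|MN| = √((21)² + (20)²) = √841 = 29
|NJ| = √((-20)² + (-21)²) = √841 = 29
Perimeter = 13 + 13 + 4 + 29 + 29 = 88.

88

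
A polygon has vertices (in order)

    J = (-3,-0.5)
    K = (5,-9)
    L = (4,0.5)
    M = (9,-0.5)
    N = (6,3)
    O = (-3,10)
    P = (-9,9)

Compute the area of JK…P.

127.5

J→K: (-3)(-9) − (5)(-0.5) = 29.5
K→L: (5)(0.5) − (4)(-9) = 38.5
L→M: (4)(-0.5) − (9)(0.5) = -6.5
M→N: (9)(3) − (6)(-0.5) = 30
N→O: (6)(10) − (-3)(3) = 69
O→P: (-3)(9) − (-9)(10) = 63
P→J: (-9)(-0.5) − (-3)(9) = 31.5
Σ = 255
Area = |Σ|/2 = 127.5.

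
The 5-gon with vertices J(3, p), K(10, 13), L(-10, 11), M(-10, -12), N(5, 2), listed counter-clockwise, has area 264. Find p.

3

The doubled signed area Σ (x_i y_{i+1} − x_{i+1} y_i) is linear in p.
With p=0 it equals 543; the coefficient of p is -5 (from the two edges through J).
So -5·p + 543 = 2·264 = 528 ⇒ p = 3.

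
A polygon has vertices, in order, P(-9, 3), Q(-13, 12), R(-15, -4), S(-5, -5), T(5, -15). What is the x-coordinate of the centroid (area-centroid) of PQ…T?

Apply the shoelace (surveyor's) formula. First the cross-terms c_i = x_i·y_{i+1} − x_{i+1}·y_i:
  -69, 232, 55, 100, -120  ⇒  2A = 198, A = 99.
Then Σ (x_i + x_{i+1})·c_i = -5598, so x̄ = -5598 / (6·99) = -311/33.

-311/33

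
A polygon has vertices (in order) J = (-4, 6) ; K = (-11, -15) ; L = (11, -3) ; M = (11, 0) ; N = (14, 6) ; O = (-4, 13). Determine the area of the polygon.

328.5

Apply the surveyor's formula: 2A = Σ (x_i·y_{i+1} − x_{i+1}·y_i), indices taken mod 6.
Σ = (126) + (198) + (33) + (66) + (206) + (28) = 657
Area = |Σ|/2 = 328.5.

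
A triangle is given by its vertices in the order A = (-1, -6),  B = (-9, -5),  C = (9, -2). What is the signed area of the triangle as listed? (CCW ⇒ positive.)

-21

Σ = (-49) + (63) + (-56) = -42
Signed area = Σ/2 = -21 (negative ⇒ clockwise traversal).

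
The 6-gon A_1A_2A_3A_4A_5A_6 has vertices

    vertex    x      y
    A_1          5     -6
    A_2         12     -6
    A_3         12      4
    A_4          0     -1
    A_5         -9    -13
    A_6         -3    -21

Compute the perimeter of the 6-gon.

|A_1A_2| = √((7)² + (0)²) = √49 = 7
|A_2A_3| = √((0)² + (10)²) = √100 = 10
|A_3A_4| = √((-12)² + (-5)²) = √169 = 13
|A_4A_5| = √((-9)² + (-12)²) = √225 = 15
|A_5A_6| = √((6)² + (-8)²) = √100 = 10
|A_6A_1| = √((8)² + (15)²) = √289 = 17
Perimeter = 7 + 10 + 13 + 15 + 10 + 17 = 72.

72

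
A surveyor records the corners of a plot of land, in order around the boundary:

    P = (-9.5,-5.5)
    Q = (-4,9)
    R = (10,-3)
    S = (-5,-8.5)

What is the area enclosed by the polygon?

Cross-terms: -107.5, -78, -100, -53.25  ⇒  Σ = -338.75
Area = |Σ|/2 = 169.375.

169.375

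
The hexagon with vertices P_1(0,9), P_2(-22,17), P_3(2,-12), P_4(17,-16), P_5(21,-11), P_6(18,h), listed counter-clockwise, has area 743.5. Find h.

Write out the shoelace sum; only the two edges meeting at P_6 involve h:
2·Area = [(21·h − 18·(-11)) + (18·9 − 0·h)] + 749
       = 21·h + 1109 = 1487
⇒ h = 18.

18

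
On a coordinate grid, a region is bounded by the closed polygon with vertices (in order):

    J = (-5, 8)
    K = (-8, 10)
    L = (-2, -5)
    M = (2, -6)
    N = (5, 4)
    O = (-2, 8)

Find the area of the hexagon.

Σ = (14) + (60) + (22) + (38) + (48) + (24) = 206
Area = |Σ|/2 = 103.

103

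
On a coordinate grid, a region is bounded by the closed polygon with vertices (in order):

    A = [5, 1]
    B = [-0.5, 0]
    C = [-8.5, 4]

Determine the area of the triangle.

Apply the shoelace formula: 2A = Σ (x_i·y_{i+1} − x_{i+1}·y_i), indices taken mod 3.
Σ = (0.5) + (-2) + (-28.5) = -30
Area = |Σ|/2 = 15.

15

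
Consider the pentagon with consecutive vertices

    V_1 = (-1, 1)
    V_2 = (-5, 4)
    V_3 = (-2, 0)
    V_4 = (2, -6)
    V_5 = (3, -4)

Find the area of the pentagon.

Σ = (1) + (8) + (12) + (10) + (-1) = 30
Area = |Σ|/2 = 15.

15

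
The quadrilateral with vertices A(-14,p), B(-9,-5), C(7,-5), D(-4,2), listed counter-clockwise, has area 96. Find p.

4

The doubled signed area Σ (x_i y_{i+1} − x_{i+1} y_i) is linear in p.
With p=0 it equals 172; the coefficient of p is 5 (from the two edges through A).
So 5·p + 172 = 2·96 = 192 ⇒ p = 4.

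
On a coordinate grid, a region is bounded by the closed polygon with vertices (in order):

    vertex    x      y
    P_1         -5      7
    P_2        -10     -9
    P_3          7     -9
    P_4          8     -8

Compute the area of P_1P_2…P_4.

Apply the surveyor's formula: 2A = Σ (x_i·y_{i+1} − x_{i+1}·y_i), indices taken mod 4.
P_1→P_2: (-5)(-9) − (-10)(7) = 115
P_2→P_3: (-10)(-9) − (7)(-9) = 153
P_3→P_4: (7)(-8) − (8)(-9) = 16
P_4→P_1: (8)(7) − (-5)(-8) = 16
Σ = 300
Area = |Σ|/2 = 150.

150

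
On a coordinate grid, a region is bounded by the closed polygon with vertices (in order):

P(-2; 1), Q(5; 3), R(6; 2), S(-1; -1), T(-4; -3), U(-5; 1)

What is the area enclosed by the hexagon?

23

Cross-terms: -11, -8, -4, -1, -19, -3  ⇒  Σ = -46
Area = |Σ|/2 = 23.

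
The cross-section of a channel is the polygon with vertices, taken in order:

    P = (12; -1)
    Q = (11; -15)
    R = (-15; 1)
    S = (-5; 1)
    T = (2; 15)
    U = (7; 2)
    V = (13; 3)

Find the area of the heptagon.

Apply Gauss's area formula: 2A = Σ (x_i·y_{i+1} − x_{i+1}·y_i), indices taken mod 7.
Cross-terms: -169, -214, -10, -77, -101, -5, -49  ⇒  Σ = -625
Area = |Σ|/2 = 312.5.

312.5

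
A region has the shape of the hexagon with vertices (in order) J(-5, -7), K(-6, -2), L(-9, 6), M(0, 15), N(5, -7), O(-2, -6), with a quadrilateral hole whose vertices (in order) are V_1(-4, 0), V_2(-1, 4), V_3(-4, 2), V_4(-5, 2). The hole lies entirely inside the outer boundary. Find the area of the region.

Outer boundary:
Apply the shoelace (surveyor's) formula: 2A = Σ (x_i·y_{i+1} − x_{i+1}·y_i), indices taken mod 6.
Σ = (-32) + (-54) + (-135) + (-75) + (-44) + (-16) = -356
Area = |Σ|/2 = 178.
Hole:
Apply the shoelace formula: 2A = Σ (x_i·y_{i+1} − x_{i+1}·y_i), indices taken mod 4.
V_1→V_2: (-4)(4) − (-1)(0) = -16
V_2→V_3: (-1)(2) − (-4)(4) = 14
V_3→V_4: (-4)(2) − (-5)(2) = 2
V_4→V_1: (-5)(0) − (-4)(2) = 8
Σ = 8
Area = |Σ|/2 = 4.
Net area = 178 − 4 = 174.

174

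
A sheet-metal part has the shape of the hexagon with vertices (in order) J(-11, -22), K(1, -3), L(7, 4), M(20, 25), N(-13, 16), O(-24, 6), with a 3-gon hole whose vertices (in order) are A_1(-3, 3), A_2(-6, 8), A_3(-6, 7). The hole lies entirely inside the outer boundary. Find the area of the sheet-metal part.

858.5

Outer boundary:
Apply the surveyor's formula: 2A = Σ (x_i·y_{i+1} − x_{i+1}·y_i), indices taken mod 6.
Σ = (55) + (25) + (95) + (645) + (306) + (594) = 1720
Area = |Σ|/2 = 860.
Hole:
Apply the shoelace formula: 2A = Σ (x_i·y_{i+1} − x_{i+1}·y_i), indices taken mod 3.
Σ = (-6) + (6) + (3) = 3
Area = |Σ|/2 = 1.5.
Net area = 860 − 1.5 = 858.5.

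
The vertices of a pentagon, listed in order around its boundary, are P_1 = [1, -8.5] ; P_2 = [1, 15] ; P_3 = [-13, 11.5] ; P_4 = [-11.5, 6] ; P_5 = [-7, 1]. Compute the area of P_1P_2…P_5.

Σ = (23.5) + (206.5) + (54.25) + (30.5) + (58.5) = 373.25
Area = |Σ|/2 = 186.625.

186.625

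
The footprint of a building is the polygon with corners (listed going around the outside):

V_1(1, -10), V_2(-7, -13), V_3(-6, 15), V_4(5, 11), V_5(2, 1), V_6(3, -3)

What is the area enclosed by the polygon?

Apply the surveyor's formula: 2A = Σ (x_i·y_{i+1} − x_{i+1}·y_i), indices taken mod 6.
Σ = (-83) + (-183) + (-141) + (-17) + (-9) + (-27) = -460
Area = |Σ|/2 = 230.

230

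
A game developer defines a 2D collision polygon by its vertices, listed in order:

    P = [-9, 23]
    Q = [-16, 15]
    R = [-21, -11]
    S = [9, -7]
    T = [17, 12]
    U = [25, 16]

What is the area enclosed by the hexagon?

Σ = (233) + (491) + (246) + (227) + (-28) + (719) = 1888
Area = |Σ|/2 = 944.

944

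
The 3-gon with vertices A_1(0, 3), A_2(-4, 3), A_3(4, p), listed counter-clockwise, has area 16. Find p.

-5

The doubled signed area Σ (x_i y_{i+1} − x_{i+1} y_i) is linear in p.
With p=0 it equals 12; the coefficient of p is -4 (from the two edges through A_3).
So -4·p + 12 = 2·16 = 32 ⇒ p = -5.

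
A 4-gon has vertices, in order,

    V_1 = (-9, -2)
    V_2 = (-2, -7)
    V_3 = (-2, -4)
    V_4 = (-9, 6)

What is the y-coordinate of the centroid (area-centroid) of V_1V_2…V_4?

-13/11

Apply the surveyor's formula. First the cross-terms c_i = x_i·y_{i+1} − x_{i+1}·y_i:
  59, -6, -48, 72  ⇒  2A = 77, A = 38.5.
Then Σ (y_i + y_{i+1})·c_i = -273, so ȳ = -273 / (6·38.5) = -13/11.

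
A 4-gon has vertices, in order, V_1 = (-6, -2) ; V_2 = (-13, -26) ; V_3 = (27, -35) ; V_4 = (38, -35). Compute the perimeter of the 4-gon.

132

|V_1V_2| = √((-7)² + (-24)²) = √625 = 25
|V_2V_3| = √((40)² + (-9)²) = √1681 = 41
|V_3V_4| = √((11)² + (0)²) = √121 = 11
|V_4V_1| = √((-44)² + (33)²) = √3025 = 55
Perimeter = 25 + 41 + 11 + 55 = 132.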